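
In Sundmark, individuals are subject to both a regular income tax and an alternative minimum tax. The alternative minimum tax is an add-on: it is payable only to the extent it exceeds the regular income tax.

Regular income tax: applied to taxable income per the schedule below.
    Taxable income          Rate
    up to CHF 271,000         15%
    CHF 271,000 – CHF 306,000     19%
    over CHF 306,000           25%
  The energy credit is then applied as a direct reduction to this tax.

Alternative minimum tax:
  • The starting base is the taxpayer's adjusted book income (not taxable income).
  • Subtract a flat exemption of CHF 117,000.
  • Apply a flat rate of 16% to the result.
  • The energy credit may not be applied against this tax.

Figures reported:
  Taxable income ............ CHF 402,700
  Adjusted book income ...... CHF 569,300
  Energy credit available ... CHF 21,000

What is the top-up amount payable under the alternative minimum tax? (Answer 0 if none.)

CHF 21,893

Regular income tax:
  CHF 271,000 × 15% = CHF 40,650
  CHF 35,000 × 19% = CHF 6,650
  CHF 96,700 × 25% = CHF 24,175
  → CHF 71,475
  Less energy credit CHF 21,000 → CHF 50,475

Alternative minimum tax:
  Base (adjusted book income): CHF 569,300
  Less exemption CHF 117,000 → base CHF 452,300
  CHF 452,300 × 16% = CHF 72,368

Excess of alternative minimum tax over regular income tax: CHF 72,368 − CHF 50,475 = CHF 21,893.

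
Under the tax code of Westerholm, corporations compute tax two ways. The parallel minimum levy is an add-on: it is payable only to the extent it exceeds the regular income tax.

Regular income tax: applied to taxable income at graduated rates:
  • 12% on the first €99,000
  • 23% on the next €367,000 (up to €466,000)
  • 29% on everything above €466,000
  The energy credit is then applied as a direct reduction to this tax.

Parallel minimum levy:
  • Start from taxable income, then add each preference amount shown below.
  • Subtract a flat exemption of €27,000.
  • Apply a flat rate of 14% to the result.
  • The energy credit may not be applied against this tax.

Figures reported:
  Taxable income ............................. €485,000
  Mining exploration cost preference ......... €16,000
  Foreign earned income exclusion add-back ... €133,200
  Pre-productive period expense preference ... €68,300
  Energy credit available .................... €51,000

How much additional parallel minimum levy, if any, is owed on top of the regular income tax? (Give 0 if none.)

€43,770

Regular income tax:
  €99,000 × 12% = €11,880
  €367,000 × 23% = €84,410
  €19,000 × 29% = €5,510
  → €101,800
  Less energy credit €51,000 → €50,800

Parallel minimum levy:
  Adjusted income: €485,000 + €16,000 + €133,200 + €68,300 = €702,500
  Less exemption €27,000 → base €675,500
  €675,500 × 14% = €94,570

Excess of parallel minimum levy over regular income tax: €94,570 − €50,800 = €43,770.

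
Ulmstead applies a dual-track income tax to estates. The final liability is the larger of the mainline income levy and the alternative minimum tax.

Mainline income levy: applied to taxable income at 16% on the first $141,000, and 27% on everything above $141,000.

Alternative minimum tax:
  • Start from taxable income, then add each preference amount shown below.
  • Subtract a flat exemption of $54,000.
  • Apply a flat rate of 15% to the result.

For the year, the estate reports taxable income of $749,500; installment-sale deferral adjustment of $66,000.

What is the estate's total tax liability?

Mainline income levy:
  $141,000 × 16% = $22,560
  $608,500 × 27% = $164,295
  → $186,855

Alternative minimum tax:
  Adjusted income: $749,500 + $66,000 = $815,500
  Less exemption $54,000 → base $761,500
  $761,500 × 15% = $114,225

$186,855 > $114,225, so the mainline income levy governs.

$186,855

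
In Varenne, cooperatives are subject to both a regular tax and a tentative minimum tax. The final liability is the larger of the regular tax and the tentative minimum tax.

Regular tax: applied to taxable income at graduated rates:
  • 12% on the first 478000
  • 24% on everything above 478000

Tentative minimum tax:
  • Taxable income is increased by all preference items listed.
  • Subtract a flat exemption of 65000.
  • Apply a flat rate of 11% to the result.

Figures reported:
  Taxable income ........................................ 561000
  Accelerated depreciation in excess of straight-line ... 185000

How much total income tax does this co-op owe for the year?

Tentative minimum tax:
  Adjusted income: 561000 + 185000 = 746000
  Less exemption 65000 → base 681000
  681000 × 11% = 74910

Regular tax:
  478000 × 12% = 57360
  83000 × 24% = 19920
  → 77280

77280 > 74910, so the regular tax governs.

77280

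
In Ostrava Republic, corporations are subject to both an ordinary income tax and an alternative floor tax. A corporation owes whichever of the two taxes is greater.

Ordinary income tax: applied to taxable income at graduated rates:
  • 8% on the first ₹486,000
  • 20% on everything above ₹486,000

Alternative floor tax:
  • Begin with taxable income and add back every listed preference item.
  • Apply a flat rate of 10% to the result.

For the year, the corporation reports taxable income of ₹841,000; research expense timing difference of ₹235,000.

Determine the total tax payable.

₹109,880

Ordinary income tax:
  ₹486,000 × 8% = ₹38,880
  ₹355,000 × 20% = ₹71,000
  → ₹109,880

Alternative floor tax:
  Adjusted income: ₹841,000 + ₹235,000 = ₹1,076,000
  ₹1,076,000 × 10% = ₹107,600

₹109,880 > ₹107,600, so the ordinary income tax governs.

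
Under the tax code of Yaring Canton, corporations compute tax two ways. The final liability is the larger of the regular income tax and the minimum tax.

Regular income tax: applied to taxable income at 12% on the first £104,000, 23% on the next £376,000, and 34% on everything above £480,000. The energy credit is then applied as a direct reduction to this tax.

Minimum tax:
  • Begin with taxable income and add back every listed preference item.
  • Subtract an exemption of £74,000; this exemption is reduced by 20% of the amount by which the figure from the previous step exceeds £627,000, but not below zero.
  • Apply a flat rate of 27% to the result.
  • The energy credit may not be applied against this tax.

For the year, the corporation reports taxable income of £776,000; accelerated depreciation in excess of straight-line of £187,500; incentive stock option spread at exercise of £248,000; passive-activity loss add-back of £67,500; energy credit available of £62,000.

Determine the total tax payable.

Minimum tax:
  Adjusted income: £776,000 + £187,500 + £248,000 + £67,500 = £1,279,000
  Exemption: 20% × (£1,279,000 − £627,000) = £130,400 ≥ £74,000, so the exemption is fully phased out
  Base: £1,279,000 − £0 = £1,279,000
  £1,279,000 × 27% = £345,330

Regular income tax:
  £104,000 × 12% = £12,480
  £376,000 × 23% = £86,480
  £296,000 × 34% = £100,640
  → £199,600
  Less energy credit £62,000 → £137,600

£345,330 > £137,600, so the minimum tax is the binding amount.

£345,330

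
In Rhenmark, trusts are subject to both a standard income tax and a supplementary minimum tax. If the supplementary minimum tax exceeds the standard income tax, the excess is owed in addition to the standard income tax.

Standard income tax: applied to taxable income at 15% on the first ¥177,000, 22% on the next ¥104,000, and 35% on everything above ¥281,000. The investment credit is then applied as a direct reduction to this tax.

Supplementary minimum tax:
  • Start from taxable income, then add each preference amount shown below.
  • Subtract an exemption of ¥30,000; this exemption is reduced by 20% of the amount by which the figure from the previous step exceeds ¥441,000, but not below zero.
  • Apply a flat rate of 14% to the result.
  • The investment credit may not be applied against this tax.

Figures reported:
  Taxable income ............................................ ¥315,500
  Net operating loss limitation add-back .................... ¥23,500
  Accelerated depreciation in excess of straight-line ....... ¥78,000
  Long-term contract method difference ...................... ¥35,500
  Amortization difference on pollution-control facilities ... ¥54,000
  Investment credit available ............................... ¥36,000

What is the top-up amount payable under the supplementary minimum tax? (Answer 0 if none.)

Supplementary minimum tax:
  Adjusted income: ¥315,500 + ¥23,500 + ¥78,000 + ¥35,500 + ¥54,000 = ¥506,500
  Exemption: ¥30,000 − 20% × (¥506,500 − ¥441,000) = ¥30,000 − ¥13,100 = ¥16,900
  Base: ¥506,500 − ¥16,900 = ¥489,600
  ¥489,600 × 14% = ¥68,544

Standard income tax:
  ¥177,000 × 15% = ¥26,550
  ¥104,000 × 22% = ¥22,880
  ¥34,500 × 35% = ¥12,075
  → ¥61,505
  Less investment credit ¥36,000 → ¥25,505

Excess of supplementary minimum tax over standard income tax: ¥68,544 − ¥25,505 = ¥43,039.

¥43,039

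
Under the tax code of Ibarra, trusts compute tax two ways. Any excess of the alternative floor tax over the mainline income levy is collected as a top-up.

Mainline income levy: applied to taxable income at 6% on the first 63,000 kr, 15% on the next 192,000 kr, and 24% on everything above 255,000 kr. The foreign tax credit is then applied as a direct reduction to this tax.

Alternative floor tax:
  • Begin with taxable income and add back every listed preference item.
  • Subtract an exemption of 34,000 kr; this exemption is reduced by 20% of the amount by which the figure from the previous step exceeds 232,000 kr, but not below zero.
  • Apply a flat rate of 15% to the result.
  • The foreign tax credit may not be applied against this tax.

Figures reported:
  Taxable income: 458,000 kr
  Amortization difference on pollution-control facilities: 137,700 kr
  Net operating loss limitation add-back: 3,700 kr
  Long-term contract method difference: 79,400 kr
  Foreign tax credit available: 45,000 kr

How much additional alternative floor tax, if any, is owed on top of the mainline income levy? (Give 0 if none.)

Mainline income levy:
  63,000 kr × 6% = 3,780 kr
  192,000 kr × 15% = 28,800 kr
  203,000 kr × 24% = 48,720 kr
  → 81,300 kr
  Less foreign tax credit 45,000 kr → 36,300 kr

Alternative floor tax:
  Adjusted income: 458,000 kr + 137,700 kr + 3,700 kr + 79,400 kr = 678,800 kr
  Exemption: 20% × (678,800 kr − 232,000 kr) = 89,360 kr ≥ 34,000 kr, so the exemption is fully phased out
  Base: 678,800 kr − 0 kr = 678,800 kr
  678,800 kr × 15% = 101,820 kr

Excess of alternative floor tax over mainline income levy: 101,820 kr − 36,300 kr = 65,520 kr.

65,520 kr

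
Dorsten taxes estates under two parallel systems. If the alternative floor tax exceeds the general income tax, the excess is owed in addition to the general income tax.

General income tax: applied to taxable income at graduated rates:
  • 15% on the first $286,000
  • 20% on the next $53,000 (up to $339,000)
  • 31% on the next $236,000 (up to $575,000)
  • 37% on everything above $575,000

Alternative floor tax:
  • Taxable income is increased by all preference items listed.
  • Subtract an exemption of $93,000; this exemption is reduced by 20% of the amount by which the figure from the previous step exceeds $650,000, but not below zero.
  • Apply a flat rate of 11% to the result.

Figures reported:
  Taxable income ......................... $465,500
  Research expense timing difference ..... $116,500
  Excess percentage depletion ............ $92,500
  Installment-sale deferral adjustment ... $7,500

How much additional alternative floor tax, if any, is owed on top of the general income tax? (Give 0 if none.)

Alternative floor tax:
  Adjusted income: $465,500 + $116,500 + $92,500 + $7,500 = $682,000
  Exemption: $93,000 − 20% × ($682,000 − $650,000) = $93,000 − $6,400 = $86,600
  Base: $682,000 − $86,600 = $595,400
  $595,400 × 11% = $65,494

General income tax:
  $286,000 × 15% = $42,900
  $53,000 × 20% = $10,600
  $126,500 × 31% = $39,215
  → $92,715

$65,494 ≤ $92,715, so no add-on is due.

$0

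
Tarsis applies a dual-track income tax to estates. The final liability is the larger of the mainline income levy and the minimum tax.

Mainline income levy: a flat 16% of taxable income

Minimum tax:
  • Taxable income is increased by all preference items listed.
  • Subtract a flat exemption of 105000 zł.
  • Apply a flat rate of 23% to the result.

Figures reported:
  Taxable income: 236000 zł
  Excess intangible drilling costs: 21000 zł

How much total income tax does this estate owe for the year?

37760 zł

Mainline income levy:
  236000 zł × 16% = 37760 zł

Minimum tax:
  Adjusted income: 236000 zł + 21000 zł = 257000 zł
  Less exemption 105000 zł → base 152000 zł
  152000 zł × 23% = 34960 zł

37760 zł > 34960 zł, so the mainline income levy governs.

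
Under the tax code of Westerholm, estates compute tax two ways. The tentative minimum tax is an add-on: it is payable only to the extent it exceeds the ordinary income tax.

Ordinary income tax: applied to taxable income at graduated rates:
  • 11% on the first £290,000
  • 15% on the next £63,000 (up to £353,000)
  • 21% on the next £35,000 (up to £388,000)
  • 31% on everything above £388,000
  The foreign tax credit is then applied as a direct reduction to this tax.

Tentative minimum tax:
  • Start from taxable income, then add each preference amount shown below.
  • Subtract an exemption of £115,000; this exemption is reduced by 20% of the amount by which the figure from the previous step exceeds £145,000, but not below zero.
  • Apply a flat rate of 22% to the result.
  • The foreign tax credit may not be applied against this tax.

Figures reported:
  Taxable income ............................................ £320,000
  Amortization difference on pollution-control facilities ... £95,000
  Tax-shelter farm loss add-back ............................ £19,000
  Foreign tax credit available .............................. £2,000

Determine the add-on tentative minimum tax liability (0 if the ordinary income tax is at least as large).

Ordinary income tax:
  £290,000 × 11% = £31,900
  £30,000 × 15% = £4,500
  → £36,400
  Less foreign tax credit £2,000 → £34,400

Tentative minimum tax:
  Adjusted income: £320,000 + £95,000 + £19,000 = £434,000
  Exemption: £115,000 − 20% × (£434,000 − £145,000) = £115,000 − £57,800 = £57,200
  Base: £434,000 − £57,200 = £376,800
  £376,800 × 22% = £82,896

Excess of tentative minimum tax over ordinary income tax: £82,896 − £34,400 = £48,496.

£48,496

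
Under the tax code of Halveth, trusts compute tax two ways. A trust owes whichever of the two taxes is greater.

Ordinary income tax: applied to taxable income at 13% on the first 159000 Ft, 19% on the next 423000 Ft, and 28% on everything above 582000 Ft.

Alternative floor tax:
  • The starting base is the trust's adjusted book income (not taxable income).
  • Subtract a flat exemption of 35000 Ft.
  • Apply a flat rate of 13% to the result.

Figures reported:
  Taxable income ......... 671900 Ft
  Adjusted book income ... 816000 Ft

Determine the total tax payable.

126212 Ft

Alternative floor tax:
  Base (adjusted book income): 816000 Ft
  Less exemption 35000 Ft → base 781000 Ft
  781000 Ft × 13% = 101530 Ft

Ordinary income tax:
  159000 Ft × 13% = 20670 Ft
  423000 Ft × 19% = 80370 Ft
  89900 Ft × 28% = 25172 Ft
  → 126212 Ft

126212 Ft > 101530 Ft, so the ordinary income tax governs.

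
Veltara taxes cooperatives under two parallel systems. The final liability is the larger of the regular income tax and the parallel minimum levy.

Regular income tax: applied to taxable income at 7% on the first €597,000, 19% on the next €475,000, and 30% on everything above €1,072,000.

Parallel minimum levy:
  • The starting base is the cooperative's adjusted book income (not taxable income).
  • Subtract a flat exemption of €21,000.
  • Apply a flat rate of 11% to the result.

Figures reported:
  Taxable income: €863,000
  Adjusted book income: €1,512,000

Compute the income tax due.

€164,010

Regular income tax:
  €597,000 × 7% = €41,790
  €266,000 × 19% = €50,540
  → €92,330

Parallel minimum levy:
  Base (adjusted book income): €1,512,000
  Less exemption €21,000 → base €1,491,000
  €1,491,000 × 11% = €164,010

€164,010 > €92,330, so the parallel minimum levy is the binding amount.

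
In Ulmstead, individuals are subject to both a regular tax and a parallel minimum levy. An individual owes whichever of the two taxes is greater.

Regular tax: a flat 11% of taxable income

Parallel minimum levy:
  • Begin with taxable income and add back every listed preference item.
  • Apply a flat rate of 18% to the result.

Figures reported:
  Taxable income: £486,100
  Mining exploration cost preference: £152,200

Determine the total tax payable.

Regular tax:
  £486,100 × 11% = £53,471

Parallel minimum levy:
  Adjusted income: £486,100 + £152,200 = £638,300
  £638,300 × 18% = £114,894

£114,894 > £53,471, so the parallel minimum levy is the binding amount.

£114,894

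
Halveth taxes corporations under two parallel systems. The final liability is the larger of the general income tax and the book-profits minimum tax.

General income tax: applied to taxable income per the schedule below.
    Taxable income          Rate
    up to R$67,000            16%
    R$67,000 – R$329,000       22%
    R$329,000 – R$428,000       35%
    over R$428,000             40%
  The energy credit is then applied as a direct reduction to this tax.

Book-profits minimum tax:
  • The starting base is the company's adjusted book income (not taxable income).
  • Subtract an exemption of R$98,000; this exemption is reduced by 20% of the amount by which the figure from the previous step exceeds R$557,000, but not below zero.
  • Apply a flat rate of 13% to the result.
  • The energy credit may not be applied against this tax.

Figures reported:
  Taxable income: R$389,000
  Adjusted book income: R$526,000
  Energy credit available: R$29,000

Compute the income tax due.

Book-profits minimum tax:
  Base (adjusted book income): R$526,000
  Exemption: R$526,000 ≤ R$557,000, so full R$98,000 applies
  Base: R$526,000 − R$98,000 = R$428,000
  R$428,000 × 13% = R$55,640

General income tax:
  R$67,000 × 16% = R$10,720
  R$262,000 × 22% = R$57,640
  R$60,000 × 35% = R$21,000
  → R$89,360
  Less energy credit R$29,000 → R$60,360

R$60,360 > R$55,640, so the general income tax governs.

R$60,360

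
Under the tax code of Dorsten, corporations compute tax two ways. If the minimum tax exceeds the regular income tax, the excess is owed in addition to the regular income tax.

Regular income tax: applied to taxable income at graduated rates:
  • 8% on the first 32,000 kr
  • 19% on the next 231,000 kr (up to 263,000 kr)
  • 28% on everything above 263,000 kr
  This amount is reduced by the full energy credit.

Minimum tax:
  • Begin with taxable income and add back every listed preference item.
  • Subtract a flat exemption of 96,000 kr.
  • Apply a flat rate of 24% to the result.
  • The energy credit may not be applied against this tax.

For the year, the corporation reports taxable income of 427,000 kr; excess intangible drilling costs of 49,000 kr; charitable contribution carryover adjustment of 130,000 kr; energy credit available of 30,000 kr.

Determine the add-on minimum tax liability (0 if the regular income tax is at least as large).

Regular income tax:
  32,000 kr × 8% = 2,560 kr
  231,000 kr × 19% = 43,890 kr
  164,000 kr × 28% = 45,920 kr
  → 92,370 kr
  Less energy credit 30,000 kr → 62,370 kr

Minimum tax:
  Adjusted income: 427,000 kr + 49,000 kr + 130,000 kr = 606,000 kr
  Less exemption 96,000 kr → base 510,000 kr
  510,000 kr × 24% = 122,400 kr

Excess of minimum tax over regular income tax: 122,400 kr − 62,370 kr = 60,030 kr.

60,030 kr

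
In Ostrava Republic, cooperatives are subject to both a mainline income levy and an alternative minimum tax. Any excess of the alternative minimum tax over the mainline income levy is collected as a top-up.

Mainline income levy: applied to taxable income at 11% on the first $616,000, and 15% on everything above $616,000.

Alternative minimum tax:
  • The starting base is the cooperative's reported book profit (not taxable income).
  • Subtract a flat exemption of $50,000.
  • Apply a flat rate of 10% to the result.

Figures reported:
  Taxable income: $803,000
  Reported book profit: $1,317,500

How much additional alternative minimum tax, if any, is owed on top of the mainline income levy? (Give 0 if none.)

Alternative minimum tax:
  Base (reported book profit): $1,317,500
  Less exemption $50,000 → base $1,267,500
  $1,267,500 × 10% = $126,750

Mainline income levy:
  $616,000 × 11% = $67,760
  $187,000 × 15% = $28,050
  → $95,810

Excess of alternative minimum tax over mainline income levy: $126,750 − $95,810 = $30,940.

$30,940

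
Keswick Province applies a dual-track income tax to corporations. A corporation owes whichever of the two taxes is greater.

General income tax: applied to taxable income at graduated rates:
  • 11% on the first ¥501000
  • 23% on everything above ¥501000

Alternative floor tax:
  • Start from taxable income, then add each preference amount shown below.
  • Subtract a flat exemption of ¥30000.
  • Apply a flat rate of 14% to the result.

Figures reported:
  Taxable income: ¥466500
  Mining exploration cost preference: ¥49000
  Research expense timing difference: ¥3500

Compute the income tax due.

Alternative floor tax:
  Adjusted income: ¥466500 + ¥49000 + ¥3500 = ¥519000
  Less exemption ¥30000 → base ¥489000
  ¥489000 × 14% = ¥68460

General income tax:
  ¥466500 × 11% = ¥51315

¥68460 > ¥51315, so the alternative floor tax is the binding amount.

¥68460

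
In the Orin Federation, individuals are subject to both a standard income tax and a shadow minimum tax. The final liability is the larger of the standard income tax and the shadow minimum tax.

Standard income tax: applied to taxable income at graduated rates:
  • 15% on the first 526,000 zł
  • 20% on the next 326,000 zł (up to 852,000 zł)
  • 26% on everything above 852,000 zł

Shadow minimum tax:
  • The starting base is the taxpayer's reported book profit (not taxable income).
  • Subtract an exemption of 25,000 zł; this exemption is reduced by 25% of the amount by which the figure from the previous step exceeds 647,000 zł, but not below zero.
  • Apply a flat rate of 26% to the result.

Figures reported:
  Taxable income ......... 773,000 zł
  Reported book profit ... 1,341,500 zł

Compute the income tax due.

348,790 zł

Standard income tax:
  526,000 zł × 15% = 78,900 zł
  247,000 zł × 20% = 49,400 zł
  → 128,300 zł

Shadow minimum tax:
  Base (reported book profit): 1,341,500 zł
  Exemption: 25% × (1,341,500 zł − 647,000 zł) = 173,625 zł ≥ 25,000 zł, so the exemption is fully phased out
  Base: 1,341,500 zł − 0 zł = 1,341,500 zł
  1,341,500 zł × 26% = 348,790 zł

348,790 zł > 128,300 zł, so the shadow minimum tax is the binding amount.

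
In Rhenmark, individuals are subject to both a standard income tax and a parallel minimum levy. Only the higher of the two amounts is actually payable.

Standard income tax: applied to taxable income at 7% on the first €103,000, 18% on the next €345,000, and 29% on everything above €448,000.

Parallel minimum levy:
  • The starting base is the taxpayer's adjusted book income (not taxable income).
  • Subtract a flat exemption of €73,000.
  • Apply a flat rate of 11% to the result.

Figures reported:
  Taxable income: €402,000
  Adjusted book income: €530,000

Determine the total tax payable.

Standard income tax:
  €103,000 × 7% = €7,210
  €299,000 × 18% = €53,820
  → €61,030

Parallel minimum levy:
  Base (adjusted book income): €530,000
  Less exemption €73,000 → base €457,000
  €457,000 × 11% = €50,270

€61,030 > €50,270, so the standard income tax governs.

€61,030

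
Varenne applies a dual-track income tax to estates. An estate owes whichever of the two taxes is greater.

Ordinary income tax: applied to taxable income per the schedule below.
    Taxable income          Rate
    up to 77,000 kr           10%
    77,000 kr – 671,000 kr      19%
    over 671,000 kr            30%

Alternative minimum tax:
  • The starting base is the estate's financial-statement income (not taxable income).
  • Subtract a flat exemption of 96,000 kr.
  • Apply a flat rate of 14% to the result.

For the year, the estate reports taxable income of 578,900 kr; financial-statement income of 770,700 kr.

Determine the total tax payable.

103,061 kr

Ordinary income tax:
  77,000 kr × 10% = 7,700 kr
  501,900 kr × 19% = 95,361 kr
  → 103,061 kr

Alternative minimum tax:
  Base (financial-statement income): 770,700 kr
  Less exemption 96,000 kr → base 674,700 kr
  674,700 kr × 14% = 94,458 kr

103,061 kr > 94,458 kr, so the ordinary income tax governs.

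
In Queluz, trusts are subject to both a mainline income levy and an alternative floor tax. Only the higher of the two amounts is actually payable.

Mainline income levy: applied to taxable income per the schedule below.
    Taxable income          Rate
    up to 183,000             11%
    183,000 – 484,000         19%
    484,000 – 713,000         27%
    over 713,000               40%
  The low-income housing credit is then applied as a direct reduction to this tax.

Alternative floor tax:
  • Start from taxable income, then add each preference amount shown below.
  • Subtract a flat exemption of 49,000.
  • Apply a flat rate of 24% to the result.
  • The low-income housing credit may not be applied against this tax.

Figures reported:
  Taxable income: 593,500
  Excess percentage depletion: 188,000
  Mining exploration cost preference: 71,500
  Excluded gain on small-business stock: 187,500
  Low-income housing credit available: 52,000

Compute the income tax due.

Mainline income levy:
  183,000 × 11% = 20,130
  301,000 × 19% = 57,190
  109,500 × 27% = 29,565
  → 106,885
  Less low-income housing credit 52,000 → 54,885

Alternative floor tax:
  Adjusted income: 593,500 + 188,000 + 71,500 + 187,500 = 1,040,500
  Less exemption 49,000 → base 991,500
  991,500 × 24% = 237,960

237,960 > 54,885, so the alternative floor tax is the binding amount.

237,960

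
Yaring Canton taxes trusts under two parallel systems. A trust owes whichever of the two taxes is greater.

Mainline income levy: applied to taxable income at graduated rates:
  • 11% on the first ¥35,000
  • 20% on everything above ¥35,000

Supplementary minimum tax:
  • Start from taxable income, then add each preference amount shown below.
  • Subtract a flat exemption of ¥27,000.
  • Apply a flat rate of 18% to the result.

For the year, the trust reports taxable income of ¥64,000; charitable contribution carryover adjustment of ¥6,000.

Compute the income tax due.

Supplementary minimum tax:
  Adjusted income: ¥64,000 + ¥6,000 = ¥70,000
  Less exemption ¥27,000 → base ¥43,000
  ¥43,000 × 18% = ¥7,740

Mainline income levy:
  ¥35,000 × 11% = ¥3,850
  ¥29,000 × 20% = ¥5,800
  → ¥9,650

¥9,650 > ¥7,740, so the mainline income levy governs.

¥9,650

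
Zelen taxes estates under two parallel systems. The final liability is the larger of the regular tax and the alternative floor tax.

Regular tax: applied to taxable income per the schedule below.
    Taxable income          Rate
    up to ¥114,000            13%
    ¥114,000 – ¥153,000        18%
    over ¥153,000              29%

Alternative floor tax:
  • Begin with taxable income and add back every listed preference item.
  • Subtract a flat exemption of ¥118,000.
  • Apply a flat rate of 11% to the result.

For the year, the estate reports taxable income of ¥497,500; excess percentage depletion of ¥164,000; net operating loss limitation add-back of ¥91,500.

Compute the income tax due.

¥121,745

Regular tax:
  ¥114,000 × 13% = ¥14,820
  ¥39,000 × 18% = ¥7,020
  ¥344,500 × 29% = ¥99,905
  → ¥121,745

Alternative floor tax:
  Adjusted income: ¥497,500 + ¥164,000 + ¥91,500 = ¥753,000
  Less exemption ¥118,000 → base ¥635,000
  ¥635,000 × 11% = ¥69,850

¥121,745 > ¥69,850, so the regular tax governs.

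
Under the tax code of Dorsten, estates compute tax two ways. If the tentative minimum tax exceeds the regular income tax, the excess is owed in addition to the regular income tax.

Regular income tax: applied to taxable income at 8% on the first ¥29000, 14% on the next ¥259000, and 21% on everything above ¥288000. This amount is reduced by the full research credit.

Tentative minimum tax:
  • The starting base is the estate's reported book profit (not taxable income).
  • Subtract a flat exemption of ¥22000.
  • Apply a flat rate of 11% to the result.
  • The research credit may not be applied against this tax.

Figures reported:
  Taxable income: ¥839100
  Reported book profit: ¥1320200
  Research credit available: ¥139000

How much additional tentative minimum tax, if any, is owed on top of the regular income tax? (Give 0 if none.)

¥127491

Tentative minimum tax:
  Base (reported book profit): ¥1320200
  Less exemption ¥22000 → base ¥1298200
  ¥1298200 × 11% = ¥142802

Regular income tax:
  ¥29000 × 8% = ¥2320
  ¥259000 × 14% = ¥36260
  ¥551100 × 21% = ¥115731
  → ¥154311
  Less research credit ¥139000 → ¥15311

Excess of tentative minimum tax over regular income tax: ¥142802 − ¥15311 = ¥127491.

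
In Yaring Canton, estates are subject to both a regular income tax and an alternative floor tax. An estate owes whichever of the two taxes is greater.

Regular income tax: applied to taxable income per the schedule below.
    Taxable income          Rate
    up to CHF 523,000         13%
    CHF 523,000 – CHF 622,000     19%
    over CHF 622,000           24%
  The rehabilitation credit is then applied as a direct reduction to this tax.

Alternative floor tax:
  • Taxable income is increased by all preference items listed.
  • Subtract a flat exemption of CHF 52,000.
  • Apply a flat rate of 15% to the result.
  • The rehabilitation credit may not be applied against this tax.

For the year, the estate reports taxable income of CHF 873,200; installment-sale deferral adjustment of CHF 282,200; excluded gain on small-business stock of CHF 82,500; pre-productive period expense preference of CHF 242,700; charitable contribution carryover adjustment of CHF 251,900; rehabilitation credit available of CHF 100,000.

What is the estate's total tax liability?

CHF 252,075

Regular income tax:
  CHF 523,000 × 13% = CHF 67,990
  CHF 99,000 × 19% = CHF 18,810
  CHF 251,200 × 24% = CHF 60,288
  → CHF 147,088
  Less rehabilitation credit CHF 100,000 → CHF 47,088

Alternative floor tax:
  Adjusted income: CHF 873,200 + CHF 282,200 + CHF 82,500 + CHF 242,700 + CHF 251,900 = CHF 1,732,500
  Less exemption CHF 52,000 → base CHF 1,680,500
  CHF 1,680,500 × 15% = CHF 252,075

CHF 252,075 > CHF 47,088, so the alternative floor tax is the binding amount.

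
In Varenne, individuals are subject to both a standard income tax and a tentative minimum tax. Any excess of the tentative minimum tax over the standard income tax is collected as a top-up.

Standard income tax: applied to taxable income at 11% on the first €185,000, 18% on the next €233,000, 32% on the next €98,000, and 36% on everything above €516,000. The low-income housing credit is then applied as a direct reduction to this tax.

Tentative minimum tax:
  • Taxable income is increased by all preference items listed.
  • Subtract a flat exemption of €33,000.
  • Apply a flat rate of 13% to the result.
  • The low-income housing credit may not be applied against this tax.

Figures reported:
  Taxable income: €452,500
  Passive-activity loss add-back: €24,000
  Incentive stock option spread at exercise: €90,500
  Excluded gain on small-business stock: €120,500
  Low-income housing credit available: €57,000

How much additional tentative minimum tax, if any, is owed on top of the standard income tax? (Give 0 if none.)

€68,755

Standard income tax:
  €185,000 × 11% = €20,350
  €233,000 × 18% = €41,940
  €34,500 × 32% = €11,040
  → €73,330
  Less low-income housing credit €57,000 → €16,330

Tentative minimum tax:
  Adjusted income: €452,500 + €24,000 + €90,500 + €120,500 = €687,500
  Less exemption €33,000 → base €654,500
  €654,500 × 13% = €85,085

Excess of tentative minimum tax over standard income tax: €85,085 − €16,330 = €68,755.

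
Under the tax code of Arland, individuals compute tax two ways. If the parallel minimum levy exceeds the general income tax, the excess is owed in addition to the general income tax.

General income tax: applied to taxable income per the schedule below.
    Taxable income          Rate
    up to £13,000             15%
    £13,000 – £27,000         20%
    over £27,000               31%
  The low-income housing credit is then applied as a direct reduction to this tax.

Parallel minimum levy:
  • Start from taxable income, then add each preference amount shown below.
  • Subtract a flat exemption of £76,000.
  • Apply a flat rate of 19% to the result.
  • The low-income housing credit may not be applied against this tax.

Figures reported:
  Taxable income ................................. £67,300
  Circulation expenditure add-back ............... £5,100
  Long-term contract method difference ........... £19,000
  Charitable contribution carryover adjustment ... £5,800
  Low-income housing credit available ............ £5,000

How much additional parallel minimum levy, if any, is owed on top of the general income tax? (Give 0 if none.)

Parallel minimum levy:
  Adjusted income: £67,300 + £5,100 + £19,000 + £5,800 = £97,200
  Less exemption £76,000 → base £21,200
  £21,200 × 19% = £4,028

General income tax:
  £13,000 × 15% = £1,950
  £14,000 × 20% = £2,800
  £40,300 × 31% = £12,493
  → £17,243
  Less low-income housing credit £5,000 → £12,243

£4,028 ≤ £12,243, so no add-on is due.

£0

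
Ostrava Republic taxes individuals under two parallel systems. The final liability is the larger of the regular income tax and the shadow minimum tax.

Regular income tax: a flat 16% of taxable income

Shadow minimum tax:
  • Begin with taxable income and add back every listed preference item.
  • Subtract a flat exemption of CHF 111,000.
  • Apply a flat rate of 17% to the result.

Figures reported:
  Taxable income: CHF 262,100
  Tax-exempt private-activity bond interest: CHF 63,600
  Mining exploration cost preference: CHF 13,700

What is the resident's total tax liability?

CHF 41,936

Shadow minimum tax:
  Adjusted income: CHF 262,100 + CHF 63,600 + CHF 13,700 = CHF 339,400
  Less exemption CHF 111,000 → base CHF 228,400
  CHF 228,400 × 17% = CHF 38,828

Regular income tax:
  CHF 262,100 × 16% = CHF 41,936

CHF 41,936 > CHF 38,828, so the regular income tax governs.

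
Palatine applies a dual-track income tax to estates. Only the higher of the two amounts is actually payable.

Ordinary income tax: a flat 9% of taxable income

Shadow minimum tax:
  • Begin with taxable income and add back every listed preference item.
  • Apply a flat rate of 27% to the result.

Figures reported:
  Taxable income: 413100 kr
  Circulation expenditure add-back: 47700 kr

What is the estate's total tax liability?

Shadow minimum tax:
  Adjusted income: 413100 kr + 47700 kr = 460800 kr
  460800 kr × 27% = 124416 kr

Ordinary income tax:
  413100 kr × 9% = 37179 kr

124416 kr > 37179 kr, so the shadow minimum tax is the binding amount.

124416 kr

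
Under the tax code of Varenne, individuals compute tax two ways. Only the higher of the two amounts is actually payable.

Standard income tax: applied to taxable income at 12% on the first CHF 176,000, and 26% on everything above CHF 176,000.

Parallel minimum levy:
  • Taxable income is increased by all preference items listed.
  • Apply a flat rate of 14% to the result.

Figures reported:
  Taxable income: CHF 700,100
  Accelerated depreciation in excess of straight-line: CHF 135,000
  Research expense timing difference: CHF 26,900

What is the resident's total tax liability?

CHF 157,386

Standard income tax:
  CHF 176,000 × 12% = CHF 21,120
  CHF 524,100 × 26% = CHF 136,266
  → CHF 157,386

Parallel minimum levy:
  Adjusted income: CHF 700,100 + CHF 135,000 + CHF 26,900 = CHF 862,000
  CHF 862,000 × 14% = CHF 120,680

CHF 157,386 > CHF 120,680, so the standard income tax governs.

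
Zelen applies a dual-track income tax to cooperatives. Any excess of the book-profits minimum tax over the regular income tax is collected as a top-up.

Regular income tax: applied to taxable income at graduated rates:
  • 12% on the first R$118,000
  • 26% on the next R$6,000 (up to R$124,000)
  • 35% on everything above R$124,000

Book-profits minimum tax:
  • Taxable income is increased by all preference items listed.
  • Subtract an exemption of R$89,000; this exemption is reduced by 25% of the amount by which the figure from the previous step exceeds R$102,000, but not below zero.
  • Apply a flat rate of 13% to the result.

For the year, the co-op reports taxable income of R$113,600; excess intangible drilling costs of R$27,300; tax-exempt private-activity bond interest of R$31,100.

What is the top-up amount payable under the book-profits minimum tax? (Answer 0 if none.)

Book-profits minimum tax:
  Adjusted income: R$113,600 + R$27,300 + R$31,100 = R$172,000
  Exemption: R$89,000 − 25% × (R$172,000 − R$102,000) = R$89,000 − R$17,500 = R$71,500
  Base: R$172,000 − R$71,500 = R$100,500
  R$100,500 × 13% = R$13,065

Regular income tax:
  R$113,600 × 12% = R$13,632

R$13,065 ≤ R$13,632, so no add-on is due.

R$0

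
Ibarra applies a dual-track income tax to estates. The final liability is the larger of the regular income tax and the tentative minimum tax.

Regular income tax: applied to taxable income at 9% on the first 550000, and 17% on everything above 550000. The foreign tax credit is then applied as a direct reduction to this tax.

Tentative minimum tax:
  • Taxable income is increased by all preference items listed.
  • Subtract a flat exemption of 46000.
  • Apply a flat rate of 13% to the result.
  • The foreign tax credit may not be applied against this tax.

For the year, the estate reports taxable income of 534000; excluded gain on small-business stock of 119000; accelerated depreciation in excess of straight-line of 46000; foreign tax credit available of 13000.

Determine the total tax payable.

Tentative minimum tax:
  Adjusted income: 534000 + 119000 + 46000 = 699000
  Less exemption 46000 → base 653000
  653000 × 13% = 84890

Regular income tax:
  534000 × 9% = 48060
  Less foreign tax credit 13000 → 35060

84890 > 35060, so the tentative minimum tax is the binding amount.

84890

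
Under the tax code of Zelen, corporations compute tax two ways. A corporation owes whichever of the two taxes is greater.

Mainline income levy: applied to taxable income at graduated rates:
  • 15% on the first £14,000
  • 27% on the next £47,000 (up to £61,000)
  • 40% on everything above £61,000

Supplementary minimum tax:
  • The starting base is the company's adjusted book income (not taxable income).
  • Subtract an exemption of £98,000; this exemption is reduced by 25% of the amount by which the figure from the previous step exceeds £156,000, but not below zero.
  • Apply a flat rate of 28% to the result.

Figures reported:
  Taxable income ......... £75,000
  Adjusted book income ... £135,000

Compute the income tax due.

Supplementary minimum tax:
  Base (adjusted book income): £135,000
  Exemption: £135,000 ≤ £156,000, so full £98,000 applies
  Base: £135,000 − £98,000 = £37,000
  £37,000 × 28% = £10,360

Mainline income levy:
  £14,000 × 15% = £2,100
  £47,000 × 27% = £12,690
  £14,000 × 40% = £5,600
  → £20,390

£20,390 > £10,360, so the mainline income levy governs.

£20,390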